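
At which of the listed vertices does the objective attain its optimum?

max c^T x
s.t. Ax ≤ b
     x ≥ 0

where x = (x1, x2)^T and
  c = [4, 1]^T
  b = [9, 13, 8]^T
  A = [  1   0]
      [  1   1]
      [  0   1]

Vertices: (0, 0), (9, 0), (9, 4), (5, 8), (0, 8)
(9, 4) with z = 40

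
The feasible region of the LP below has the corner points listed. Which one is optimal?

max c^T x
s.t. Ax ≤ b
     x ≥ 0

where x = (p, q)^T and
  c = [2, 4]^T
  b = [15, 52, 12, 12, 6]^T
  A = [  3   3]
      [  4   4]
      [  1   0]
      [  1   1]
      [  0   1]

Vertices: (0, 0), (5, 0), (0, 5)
Evaluating z = 2p + 4q at each vertex:
  (0, 0): z = 0
  (5, 0): z = 10
  (0, 5): z = 20

The largest value is z = 20, attained at (0, 5).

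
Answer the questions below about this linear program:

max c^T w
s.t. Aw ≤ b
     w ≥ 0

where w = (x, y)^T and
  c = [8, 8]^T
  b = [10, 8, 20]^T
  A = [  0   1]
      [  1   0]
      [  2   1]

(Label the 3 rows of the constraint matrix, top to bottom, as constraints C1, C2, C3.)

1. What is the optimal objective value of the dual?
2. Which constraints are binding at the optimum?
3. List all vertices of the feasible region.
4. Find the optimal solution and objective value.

1. 120 (by strong duality, equal to the primal optimum)
2. C1, C3
3. (0, 0), (8, 0), (8, 4), (5, 10), (0, 10)
4. x = 5, y = 10, z = 120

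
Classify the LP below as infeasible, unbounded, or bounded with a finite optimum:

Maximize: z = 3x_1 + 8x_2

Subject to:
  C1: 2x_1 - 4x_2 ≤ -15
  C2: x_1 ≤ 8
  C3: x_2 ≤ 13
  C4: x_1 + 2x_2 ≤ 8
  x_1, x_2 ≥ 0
The point (0, 4) satisfies every constraint, so the LP is feasible; the constraints give x_1 ≤ 8 and x_2 ≤ 13, which with x_1, x_2 ≥ 0 keep the feasible region inside a bounded box. A feasible, bounded LP attains a finite optimum at a vertex.

Evaluating z = 3x_1 + 8x_2 at each vertex:
  (0, 3.75): z = 30
  (0.25, 3.875): z = 31.75
  (0, 4): z = 32

The LP has an optimal solution: (0, 4) with z = 32.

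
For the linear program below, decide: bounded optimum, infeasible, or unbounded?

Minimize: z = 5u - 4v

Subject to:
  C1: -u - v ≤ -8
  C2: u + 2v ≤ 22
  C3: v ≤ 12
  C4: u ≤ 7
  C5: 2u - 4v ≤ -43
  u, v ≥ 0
The point (0, 11) satisfies every constraint, so the LP is feasible; the constraints give u ≤ 7 and v ≤ 12, which with u, v ≥ 0 keep the feasible region inside a bounded box. A feasible, bounded LP attains a finite optimum at a vertex.

The LP has an optimal solution: (0, 11) with z = -44.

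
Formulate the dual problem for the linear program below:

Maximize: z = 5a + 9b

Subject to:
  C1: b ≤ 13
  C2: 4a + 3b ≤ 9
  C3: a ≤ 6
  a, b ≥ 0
Minimize: z = 13y1 + 9y2 + 6y3

Subject to:
  C1: -4y2 - y3 ≤ -5
  C2: -y1 - 3y2 ≤ -9
  y1, y2, y3 ≥ 0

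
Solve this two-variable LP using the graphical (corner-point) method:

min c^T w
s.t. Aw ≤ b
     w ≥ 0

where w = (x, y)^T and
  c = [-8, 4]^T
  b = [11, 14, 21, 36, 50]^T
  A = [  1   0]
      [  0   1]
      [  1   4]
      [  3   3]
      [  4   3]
Each vertex is the intersection of two constraint boundaries that also satisfies all remaining constraints:
  x = 0 and y = 0 → (0, 0)
  x = 11 and y = 0 → (11, 0)
  x = 11 and 3x + 3y = 36 → (11, 1)
  x + 4y = 21 and 3x + 3y = 36 → (9, 3)
  x + 4y = 21 and x = 0 → (0, 5.25)

Evaluating z = -8x + 4y at each vertex:
  (0, 0): z = 0
  (11, 0): z = -88
  (11, 1): z = -84
  (9, 3): z = -60
  (0, 5.25): z = 21

The minimum is at (11, 0) with z = -88.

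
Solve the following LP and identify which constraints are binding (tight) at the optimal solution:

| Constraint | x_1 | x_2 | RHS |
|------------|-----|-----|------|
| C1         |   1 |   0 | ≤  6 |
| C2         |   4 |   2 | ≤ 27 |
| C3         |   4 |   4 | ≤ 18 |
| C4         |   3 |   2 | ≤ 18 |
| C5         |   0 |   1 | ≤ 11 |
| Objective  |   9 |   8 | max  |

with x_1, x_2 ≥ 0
Optimal: x_1 = 4.5, x_2 = 0
Slack at optimum:
  C1: slack = 1.5
  C2: slack = 9
  C3: slack = 0 (binding)
  C4: slack = 4.5
  C5: slack = 11
  x_1 ≥ 0: x_1 = 4.5
  x_2 ≥ 0: x_2 = 0 (binding)
Binding constraints: C3, x_2 ≥ 0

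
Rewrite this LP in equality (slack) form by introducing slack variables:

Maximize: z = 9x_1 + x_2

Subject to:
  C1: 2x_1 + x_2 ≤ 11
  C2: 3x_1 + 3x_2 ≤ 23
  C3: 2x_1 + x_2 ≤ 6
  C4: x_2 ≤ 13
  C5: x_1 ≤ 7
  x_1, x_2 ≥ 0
max z = 9x_1 + x_2

s.t.
  2x_1 + x_2 + s1 = 11
  3x_1 + 3x_2 + s2 = 23
  2x_1 + x_2 + s3 = 6
  x_2 + s4 = 13
  x_1 + s5 = 7
  x_1, x_2, s1, s2, s3, s4, s5 ≥ 0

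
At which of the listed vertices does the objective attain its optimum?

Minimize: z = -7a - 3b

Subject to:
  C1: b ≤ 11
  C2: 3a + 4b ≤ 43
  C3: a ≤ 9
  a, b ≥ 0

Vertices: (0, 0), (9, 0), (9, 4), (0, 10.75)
(9, 4) with z = -75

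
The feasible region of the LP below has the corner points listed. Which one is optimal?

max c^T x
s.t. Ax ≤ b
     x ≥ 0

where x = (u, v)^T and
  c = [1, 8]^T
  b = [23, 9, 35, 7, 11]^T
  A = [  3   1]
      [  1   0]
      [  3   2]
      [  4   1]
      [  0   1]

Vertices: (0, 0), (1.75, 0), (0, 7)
Evaluating z = u + 8v at each vertex:
  (0, 0): z = 0
  (1.75, 0): z = 1.75
  (0, 7): z = 56

The largest value is z = 56, attained at (0, 7).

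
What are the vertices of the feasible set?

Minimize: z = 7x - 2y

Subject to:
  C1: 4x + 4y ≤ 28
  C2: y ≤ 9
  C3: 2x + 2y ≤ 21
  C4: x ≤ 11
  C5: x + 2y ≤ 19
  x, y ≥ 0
Each vertex is the intersection of two constraint boundaries that also satisfies all remaining constraints:
  x = 0 and y = 0 → (0, 0)
  4x + 4y = 28 and y = 0 → (7, 0)
  4x + 4y = 28 and x = 0 → (0, 7)

Vertices: (0, 0), (7, 0), (0, 7)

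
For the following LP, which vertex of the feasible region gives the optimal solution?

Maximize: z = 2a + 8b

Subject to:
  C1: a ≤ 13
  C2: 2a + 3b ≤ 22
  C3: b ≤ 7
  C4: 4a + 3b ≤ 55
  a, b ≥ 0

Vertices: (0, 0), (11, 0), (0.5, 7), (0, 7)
Evaluating z = 2a + 8b at each vertex:
  (0, 0): z = 0
  (11, 0): z = 22
  (0.5, 7): z = 57
  (0, 7): z = 56

The largest value is z = 57, attained at (0.5, 7).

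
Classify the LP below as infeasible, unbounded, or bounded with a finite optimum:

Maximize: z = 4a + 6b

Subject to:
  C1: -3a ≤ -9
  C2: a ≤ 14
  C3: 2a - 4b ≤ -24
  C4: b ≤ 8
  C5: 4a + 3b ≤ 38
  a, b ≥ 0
The point (3.5, 8) satisfies every constraint, so the LP is feasible; the constraints give a ≤ 14 and b ≤ 8, which with a, b ≥ 0 keep the feasible region inside a bounded box. A feasible, bounded LP attains a finite optimum at a vertex.

Evaluating z = 4a + 6b at each vertex:
  (3, 7.5): z = 57
  (3.636, 7.818): z = 61.45
  (3.5, 8): z = 62
  (3, 8): z = 60

The LP has an optimal solution: (3.5, 8) with z = 62.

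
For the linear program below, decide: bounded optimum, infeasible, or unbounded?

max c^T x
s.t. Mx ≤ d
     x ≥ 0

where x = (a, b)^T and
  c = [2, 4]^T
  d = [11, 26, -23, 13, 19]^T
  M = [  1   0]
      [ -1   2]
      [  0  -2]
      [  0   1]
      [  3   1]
The point (2, 13) satisfies every constraint, so the LP is feasible; the constraints give a ≤ 11 and b ≤ 13, which with a, b ≥ 0 keep the feasible region inside a bounded box. A feasible, bounded LP attains a finite optimum at a vertex.

The LP has an optimal solution: (2, 13) with z = 56.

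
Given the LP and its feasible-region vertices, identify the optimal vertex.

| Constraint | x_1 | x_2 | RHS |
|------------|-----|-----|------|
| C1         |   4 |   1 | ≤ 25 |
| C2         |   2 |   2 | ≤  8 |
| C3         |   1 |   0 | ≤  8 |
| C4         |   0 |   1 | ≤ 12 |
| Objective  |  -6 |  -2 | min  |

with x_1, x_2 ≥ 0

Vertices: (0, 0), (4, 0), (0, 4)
Evaluating z = -6x_1 - 2x_2 at each vertex:
  (0, 0): z = 0
  (4, 0): z = -24
  (0, 4): z = -8

The smallest value is z = -24, attained at (4, 0).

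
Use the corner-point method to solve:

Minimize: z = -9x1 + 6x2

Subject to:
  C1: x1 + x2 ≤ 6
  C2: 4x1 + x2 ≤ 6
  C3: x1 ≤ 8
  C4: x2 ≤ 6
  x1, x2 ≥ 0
Each vertex is the intersection of two constraint boundaries that also satisfies all remaining constraints:
  x1 = 0 and x2 = 0 → (0, 0)
  4x1 + x2 = 6 and x2 = 0 → (1.5, 0)
  x1 + x2 = 6 and 4x1 + x2 = 6 → (0, 6)

Evaluating z = -9x1 + 6x2 at each vertex:
  (0, 0): z = 0
  (1.5, 0): z = -13.5
  (0, 6): z = 36

The minimum is at (1.5, 0) with z = -13.5.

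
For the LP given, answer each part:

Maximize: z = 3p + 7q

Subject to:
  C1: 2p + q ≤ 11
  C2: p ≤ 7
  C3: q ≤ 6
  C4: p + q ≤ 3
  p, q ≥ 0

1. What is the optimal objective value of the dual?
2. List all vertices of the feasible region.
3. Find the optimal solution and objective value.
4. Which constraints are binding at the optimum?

1. 21 (by strong duality, equal to the primal optimum)
2. (0, 0), (3, 0), (0, 3)
3. p = 0, q = 3, z = 21
4. C4, p ≥ 0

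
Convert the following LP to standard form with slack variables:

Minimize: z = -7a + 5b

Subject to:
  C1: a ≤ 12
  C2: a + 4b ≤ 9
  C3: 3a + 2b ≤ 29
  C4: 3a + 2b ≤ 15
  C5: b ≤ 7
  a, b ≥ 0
min z = -7a + 5b

s.t.
  a + s1 = 12
  a + 4b + s2 = 9
  3a + 2b + s3 = 29
  3a + 2b + s4 = 15
  b + s5 = 7
  a, b, s1, s2, s3, s4, s5 ≥ 0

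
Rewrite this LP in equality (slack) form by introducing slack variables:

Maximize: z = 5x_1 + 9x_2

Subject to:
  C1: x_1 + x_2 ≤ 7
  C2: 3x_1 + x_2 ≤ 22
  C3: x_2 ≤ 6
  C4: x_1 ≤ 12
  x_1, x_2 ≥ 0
max z = 5x_1 + 9x_2

s.t.
  x_1 + x_2 + s1 = 7
  3x_1 + x_2 + s2 = 22
  x_2 + s3 = 6
  x_1 + s4 = 12
  x_1, x_2, s1, s2, s3, s4 ≥ 0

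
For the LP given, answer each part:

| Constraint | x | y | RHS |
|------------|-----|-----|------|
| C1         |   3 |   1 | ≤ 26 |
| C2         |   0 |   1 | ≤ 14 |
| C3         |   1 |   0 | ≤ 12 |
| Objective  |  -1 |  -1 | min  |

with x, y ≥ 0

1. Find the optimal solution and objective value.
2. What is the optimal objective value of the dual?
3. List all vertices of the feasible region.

1. x = 4, y = 14, z = -18
2. -18 (by strong duality, equal to the primal optimum)
3. (0, 0), (8.667, 0), (4, 14), (0, 14)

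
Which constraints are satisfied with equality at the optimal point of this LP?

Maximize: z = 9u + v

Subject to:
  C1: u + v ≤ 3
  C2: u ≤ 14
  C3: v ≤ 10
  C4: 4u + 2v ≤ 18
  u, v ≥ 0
Optimal: u = 3, v = 0
Binding: C1, v ≥ 0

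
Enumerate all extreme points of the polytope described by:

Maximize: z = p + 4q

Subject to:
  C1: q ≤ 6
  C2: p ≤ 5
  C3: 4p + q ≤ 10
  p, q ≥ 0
Each vertex is the intersection of two constraint boundaries that also satisfies all remaining constraints:
  p = 0 and q = 0 → (0, 0)
  4p + q = 10 and q = 0 → (2.5, 0)
  q = 6 and 4p + q = 10 → (1, 6)
  q = 6 and p = 0 → (0, 6)

Vertices: (0, 0), (2.5, 0), (1, 6), (0, 6)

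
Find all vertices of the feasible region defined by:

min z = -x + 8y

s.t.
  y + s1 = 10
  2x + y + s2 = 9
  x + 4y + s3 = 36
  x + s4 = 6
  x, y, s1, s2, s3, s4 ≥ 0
Each vertex is the intersection of two constraint boundaries that also satisfies all remaining constraints:
  x = 0 and y = 0 → (0, 0)
  2x + y = 9 and y = 0 → (4.5, 0)
  2x + y = 9 and x + 4y = 36 → (0, 9)

Vertices: (0, 0), (4.5, 0), (0, 9)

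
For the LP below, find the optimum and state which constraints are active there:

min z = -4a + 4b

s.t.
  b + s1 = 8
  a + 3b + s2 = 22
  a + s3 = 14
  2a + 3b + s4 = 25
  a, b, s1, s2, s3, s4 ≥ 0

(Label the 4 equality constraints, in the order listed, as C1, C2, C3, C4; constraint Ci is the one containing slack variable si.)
Optimal: a = 12.5, b = 0
Slack at optimum:
  C1: slack = 8
  C2: slack = 9.5
  C3: slack = 1.5
  C4: slack = 0 (binding)
  a ≥ 0: a = 12.5
  b ≥ 0: b = 0 (binding)
Binding constraints: C4, b ≥ 0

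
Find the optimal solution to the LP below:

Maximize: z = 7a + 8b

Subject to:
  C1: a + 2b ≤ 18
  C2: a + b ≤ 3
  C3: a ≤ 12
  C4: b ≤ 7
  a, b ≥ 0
a = 0, b = 3, z = 24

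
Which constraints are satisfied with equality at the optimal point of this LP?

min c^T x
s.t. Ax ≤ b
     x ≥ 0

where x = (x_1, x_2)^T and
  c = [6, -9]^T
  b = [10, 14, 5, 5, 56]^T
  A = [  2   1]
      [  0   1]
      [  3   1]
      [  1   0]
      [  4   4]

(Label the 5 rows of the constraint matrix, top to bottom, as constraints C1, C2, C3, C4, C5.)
Optimal: x_1 = 0, x_2 = 5
Slack at optimum:
  C1: slack = 5
  C2: slack = 9
  C3: slack = 0 (binding)
  C4: slack = 5
  C5: slack = 36
  x_1 ≥ 0: x_1 = 0 (binding)
  x_2 ≥ 0: x_2 = 5
Binding constraints: C3, x_1 ≥ 0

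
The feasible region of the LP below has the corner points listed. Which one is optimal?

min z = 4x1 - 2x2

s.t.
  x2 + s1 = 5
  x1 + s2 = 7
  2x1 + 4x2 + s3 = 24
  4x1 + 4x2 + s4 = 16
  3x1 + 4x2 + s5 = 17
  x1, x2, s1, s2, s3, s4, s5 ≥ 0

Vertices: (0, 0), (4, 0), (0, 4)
Evaluating z = 4x1 - 2x2 at each vertex:
  (0, 0): z = 0
  (4, 0): z = 16
  (0, 4): z = -8

The smallest value is z = -8, attained at (0, 4).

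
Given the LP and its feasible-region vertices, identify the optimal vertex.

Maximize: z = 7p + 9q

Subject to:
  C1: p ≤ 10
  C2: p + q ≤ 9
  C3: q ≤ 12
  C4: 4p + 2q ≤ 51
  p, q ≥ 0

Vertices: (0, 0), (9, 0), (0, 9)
(0, 9) with z = 81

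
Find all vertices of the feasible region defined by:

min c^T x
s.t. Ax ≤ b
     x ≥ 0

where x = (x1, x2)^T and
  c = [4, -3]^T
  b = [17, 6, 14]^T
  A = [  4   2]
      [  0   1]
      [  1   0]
Each vertex is the intersection of two constraint boundaries that also satisfies all remaining constraints:
  x1 = 0 and x2 = 0 → (0, 0)
  4x1 + 2x2 = 17 and x2 = 0 → (4.25, 0)
  4x1 + 2x2 = 17 and x2 = 6 → (1.25, 6)
  x2 = 6 and x1 = 0 → (0, 6)

Vertices: (0, 0), (4.25, 0), (1.25, 6), (0, 6)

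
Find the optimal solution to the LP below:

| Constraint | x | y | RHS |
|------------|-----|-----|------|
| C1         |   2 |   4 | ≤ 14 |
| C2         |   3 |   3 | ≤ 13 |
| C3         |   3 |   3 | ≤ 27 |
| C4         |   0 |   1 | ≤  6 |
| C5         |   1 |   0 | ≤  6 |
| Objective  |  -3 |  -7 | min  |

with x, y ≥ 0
x = 0, y = 3.5, z = -24.5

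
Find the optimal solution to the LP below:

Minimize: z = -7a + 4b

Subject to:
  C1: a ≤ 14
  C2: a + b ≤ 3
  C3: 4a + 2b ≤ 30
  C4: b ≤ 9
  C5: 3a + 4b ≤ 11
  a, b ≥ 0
Each vertex is the intersection of two constraint boundaries that also satisfies all remaining constraints:
  a = 0 and b = 0 → (0, 0)
  a + b = 3 and b = 0 → (3, 0)
  a + b = 3 and 3a + 4b = 11 → (1, 2)
  3a + 4b = 11 and a = 0 → (0, 2.75)

Evaluating z = -7a + 4b at each vertex:
  (0, 0): z = 0
  (3, 0): z = -21
  (1, 2): z = 1
  (0, 2.75): z = 11

The minimum is at (3, 0) with z = -21.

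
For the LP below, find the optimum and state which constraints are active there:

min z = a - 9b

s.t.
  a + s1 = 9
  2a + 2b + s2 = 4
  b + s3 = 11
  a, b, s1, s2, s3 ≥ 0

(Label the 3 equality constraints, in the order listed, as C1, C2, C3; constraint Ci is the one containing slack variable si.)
Optimal: a = 0, b = 2
Slack at optimum:
  C1: slack = 9
  C2: slack = 0 (binding)
  C3: slack = 9
  a ≥ 0: a = 0 (binding)
  b ≥ 0: b = 2
Binding constraints: C2, a ≥ 0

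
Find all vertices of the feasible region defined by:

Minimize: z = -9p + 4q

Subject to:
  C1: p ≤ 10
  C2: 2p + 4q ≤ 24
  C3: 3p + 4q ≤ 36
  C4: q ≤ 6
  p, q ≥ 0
Each vertex is the intersection of two constraint boundaries that also satisfies all remaining constraints:
  p = 0 and q = 0 → (0, 0)
  p = 10 and q = 0 → (10, 0)
  p = 10 and 2p + 4q = 24 → (10, 1)
  2p + 4q = 24 and q = 6 → (0, 6)

Vertices: (0, 0), (10, 0), (10, 1), (0, 6)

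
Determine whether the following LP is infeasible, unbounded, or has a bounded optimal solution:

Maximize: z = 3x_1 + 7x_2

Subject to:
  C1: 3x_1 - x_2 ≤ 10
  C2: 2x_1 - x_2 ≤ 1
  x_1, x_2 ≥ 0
Feasible point: (0, 0) satisfies every constraint, so the LP is feasible.
Direction d = (0, 1): for each constraint row a, a·d ≤ 0 —
  (3)(0) + (-1)(1) = -1 ≤ 0
  (2)(0) + (-1)(1) = -1 ≤ 0
and d ≥ 0, so (0, 0) + t·d stays feasible for every t ≥ 0. Along this ray z = 3x_1 + 7x_2 changes by 7 per unit t, so z → +∞.

The LP is unbounded; z can be made arbitrarily large.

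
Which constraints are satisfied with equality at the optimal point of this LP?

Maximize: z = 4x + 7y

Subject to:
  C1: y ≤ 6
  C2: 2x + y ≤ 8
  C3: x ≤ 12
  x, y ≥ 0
Optimal: x = 1, y = 6
Slack at optimum:
  C1: slack = 0 (binding)
  C2: slack = 0 (binding)
  C3: slack = 11
  x ≥ 0: x = 1
  y ≥ 0: y = 6
Binding constraints: C1, C2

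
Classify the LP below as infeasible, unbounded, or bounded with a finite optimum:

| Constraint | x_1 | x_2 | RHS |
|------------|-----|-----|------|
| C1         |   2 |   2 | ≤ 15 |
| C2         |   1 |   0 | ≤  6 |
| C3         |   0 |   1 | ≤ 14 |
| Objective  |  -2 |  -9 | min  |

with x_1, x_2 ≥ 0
The point (0, 7.5) satisfies every constraint, so the LP is feasible; the constraints give x_1 ≤ 6 and x_2 ≤ 14, which with x_1, x_2 ≥ 0 keep the feasible region inside a bounded box. A feasible, bounded LP attains a finite optimum at a vertex.

Feasible with finite optimum z* = -67.5 at (0, 7.5).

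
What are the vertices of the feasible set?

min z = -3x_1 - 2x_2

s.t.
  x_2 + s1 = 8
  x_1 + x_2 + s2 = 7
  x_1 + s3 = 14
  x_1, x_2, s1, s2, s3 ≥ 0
Each vertex is the intersection of two constraint boundaries that also satisfies all remaining constraints:
  x_1 = 0 and x_2 = 0 → (0, 0)
  x_1 + x_2 = 7 and x_2 = 0 → (7, 0)
  x_1 + x_2 = 7 and x_1 = 0 → (0, 7)

Vertices: (0, 0), (7, 0), (0, 7)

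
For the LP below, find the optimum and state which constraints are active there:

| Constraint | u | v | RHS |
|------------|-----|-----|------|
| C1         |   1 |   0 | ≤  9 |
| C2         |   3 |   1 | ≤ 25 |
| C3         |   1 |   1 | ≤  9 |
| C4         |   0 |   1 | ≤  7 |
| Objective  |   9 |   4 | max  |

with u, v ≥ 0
Optimal: u = 8, v = 1
Slack at optimum:
  C1: slack = 1
  C2: slack = 0 (binding)
  C3: slack = 0 (binding)
  C4: slack = 6
  u ≥ 0: u = 8
  v ≥ 0: v = 1
Binding constraints: C2, C3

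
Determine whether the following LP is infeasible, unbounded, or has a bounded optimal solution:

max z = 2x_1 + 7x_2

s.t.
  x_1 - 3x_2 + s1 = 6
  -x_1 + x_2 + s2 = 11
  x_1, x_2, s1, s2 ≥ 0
Feasible point: (0, 0) satisfies every constraint, so the LP is feasible.
Direction d = (1, 1): for each constraint row a, a·d ≤ 0 —
  (1)(1) + (-3)(1) = -2 ≤ 0
  (-1)(1) + (1)(1) = 0 ≤ 0
and d ≥ 0, so (0, 0) + t·d stays feasible for every t ≥ 0. Along this ray z = 2x_1 + 7x_2 changes by 9 per unit t, so z → +∞.

Unbounded: there is a feasible ray along which z → +∞.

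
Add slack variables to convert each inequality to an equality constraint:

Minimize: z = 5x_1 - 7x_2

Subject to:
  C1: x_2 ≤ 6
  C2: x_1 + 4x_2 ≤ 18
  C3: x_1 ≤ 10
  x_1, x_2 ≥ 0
min z = 5x_1 - 7x_2

s.t.
  x_2 + s1 = 6
  x_1 + 4x_2 + s2 = 18
  x_1 + s3 = 10
  x_1, x_2, s1, s2, s3 ≥ 0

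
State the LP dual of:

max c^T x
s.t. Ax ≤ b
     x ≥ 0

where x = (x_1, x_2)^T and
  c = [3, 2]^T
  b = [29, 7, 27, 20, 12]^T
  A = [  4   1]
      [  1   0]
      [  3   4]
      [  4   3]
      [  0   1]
Minimize: z = 29y1 + 7y2 + 27y3 + 20y4 + 12y5

Subject to:
  C1: -4y1 - y2 - 3y3 - 4y4 ≤ -3
  C2: -y1 - 4y3 - 3y4 - y5 ≤ -2
  y1, y2, y3, y4, y5 ≥ 0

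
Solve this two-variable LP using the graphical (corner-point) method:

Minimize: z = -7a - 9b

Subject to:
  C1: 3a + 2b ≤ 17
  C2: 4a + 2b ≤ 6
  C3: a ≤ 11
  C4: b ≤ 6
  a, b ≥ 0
Each vertex is the intersection of two constraint boundaries that also satisfies all remaining constraints:
  a = 0 and b = 0 → (0, 0)
  4a + 2b = 6 and b = 0 → (1.5, 0)
  4a + 2b = 6 and a = 0 → (0, 3)

Evaluating z = -7a - 9b at each vertex:
  (0, 0): z = 0
  (1.5, 0): z = -10.5
  (0, 3): z = -27

The minimum is at (0, 3) with z = -27.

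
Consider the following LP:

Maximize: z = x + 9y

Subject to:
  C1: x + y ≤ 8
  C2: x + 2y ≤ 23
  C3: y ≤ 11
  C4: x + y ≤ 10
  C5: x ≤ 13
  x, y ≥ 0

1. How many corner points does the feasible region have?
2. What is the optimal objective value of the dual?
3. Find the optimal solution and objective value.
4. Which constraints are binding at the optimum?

1. 3
2. 72 (by strong duality, equal to the primal optimum)
3. x = 0, y = 8, z = 72
4. C1, x ≥ 0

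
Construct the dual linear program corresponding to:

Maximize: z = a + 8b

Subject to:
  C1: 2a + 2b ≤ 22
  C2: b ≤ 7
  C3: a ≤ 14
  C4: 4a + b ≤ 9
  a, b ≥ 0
Minimize: z = 22y1 + 7y2 + 14y3 + 9y4

Subject to:
  C1: -2y1 - y3 - 4y4 ≤ -1
  C2: -2y1 - y2 - y4 ≤ -8
  y1, y2, y3, y4 ≥ 0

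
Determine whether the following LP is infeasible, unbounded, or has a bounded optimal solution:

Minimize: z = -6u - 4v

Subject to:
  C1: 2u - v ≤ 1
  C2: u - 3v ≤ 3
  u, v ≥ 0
Feasible point: (0, 0) satisfies every constraint, so the LP is feasible.
Direction d = (0, 1): for each constraint row a, a·d ≤ 0 —
  (2)(0) + (-1)(1) = -1 ≤ 0
  (1)(0) + (-3)(1) = -3 ≤ 0
and d ≥ 0, so (0, 0) + t·d stays feasible for every t ≥ 0. Along this ray z = -6u - 4v changes by -4 per unit t, so z → −∞.

The LP is unbounded; z can be made arbitrarily small.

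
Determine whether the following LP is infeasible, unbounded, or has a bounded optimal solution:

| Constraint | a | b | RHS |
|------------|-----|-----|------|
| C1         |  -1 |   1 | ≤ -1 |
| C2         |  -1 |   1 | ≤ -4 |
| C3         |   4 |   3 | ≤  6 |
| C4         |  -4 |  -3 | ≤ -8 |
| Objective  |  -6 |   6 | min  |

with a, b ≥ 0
C3 requires 4a + 3b ≤ 6, while C4 (-4a - 3b ≤ -8) is equivalent to 4a + 3b ≥ 8. Together they would need 8 ≤ 4a + 3b ≤ 6, which is impossible since 8 > 6. No point satisfies all constraints.

The feasible region is empty; the LP is infeasible.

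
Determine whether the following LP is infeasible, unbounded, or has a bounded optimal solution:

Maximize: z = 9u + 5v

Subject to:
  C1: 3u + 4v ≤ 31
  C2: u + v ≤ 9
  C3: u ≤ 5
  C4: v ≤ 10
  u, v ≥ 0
The point (5, 4) satisfies every constraint, so the LP is feasible; the constraints give u ≤ 5 and v ≤ 10, which with u, v ≥ 0 keep the feasible region inside a bounded box. A feasible, bounded LP attains a finite optimum at a vertex.

Bounded optimum: z* = 65 at (5, 4).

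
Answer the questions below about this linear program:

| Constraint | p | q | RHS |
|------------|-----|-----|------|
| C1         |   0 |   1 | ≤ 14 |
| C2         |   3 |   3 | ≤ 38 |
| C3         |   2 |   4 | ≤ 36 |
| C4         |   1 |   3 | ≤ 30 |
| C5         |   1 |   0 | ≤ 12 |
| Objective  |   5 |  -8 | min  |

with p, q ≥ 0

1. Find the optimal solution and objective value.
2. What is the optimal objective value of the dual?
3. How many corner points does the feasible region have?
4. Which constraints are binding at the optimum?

1. p = 0, q = 9, z = -72
2. -72 (by strong duality, equal to the primal optimum)
3. 5
4. C3, p ≥ 0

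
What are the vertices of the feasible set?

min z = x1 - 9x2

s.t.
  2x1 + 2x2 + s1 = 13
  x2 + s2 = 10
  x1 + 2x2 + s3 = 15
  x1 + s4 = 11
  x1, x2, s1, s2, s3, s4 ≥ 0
Each vertex is the intersection of two constraint boundaries that also satisfies all remaining constraints:
  x1 = 0 and x2 = 0 → (0, 0)
  2x1 + 2x2 = 13 and x2 = 0 → (6.5, 0)
  2x1 + 2x2 = 13 and x1 = 0 → (0, 6.5)

Vertices: (0, 0), (6.5, 0), (0, 6.5)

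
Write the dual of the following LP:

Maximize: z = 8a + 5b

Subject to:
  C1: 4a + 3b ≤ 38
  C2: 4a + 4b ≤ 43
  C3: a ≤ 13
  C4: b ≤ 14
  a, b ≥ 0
Minimize: z = 38y1 + 43y2 + 13y3 + 14y4

Subject to:
  C1: -4y1 - 4y2 - y3 ≤ -8
  C2: -3y1 - 4y2 - y4 ≤ -5
  y1, y2, y3, y4 ≥ 0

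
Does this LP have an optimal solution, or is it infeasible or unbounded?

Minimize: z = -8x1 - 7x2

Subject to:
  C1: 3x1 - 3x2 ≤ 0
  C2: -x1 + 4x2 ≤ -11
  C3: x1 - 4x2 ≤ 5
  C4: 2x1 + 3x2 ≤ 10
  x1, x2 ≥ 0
C3 requires x1 - 4x2 ≤ 5, while C2 (-x1 + 4x2 ≤ -11) is equivalent to x1 - 4x2 ≥ 11. Together they would need 11 ≤ x1 - 4x2 ≤ 5, which is impossible since 11 > 5. No point satisfies all constraints.

Infeasible — the constraint set is empty.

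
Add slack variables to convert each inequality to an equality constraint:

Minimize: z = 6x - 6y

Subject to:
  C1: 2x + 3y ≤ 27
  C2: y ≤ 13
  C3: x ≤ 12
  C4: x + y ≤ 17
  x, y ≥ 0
min z = 6x - 6y

s.t.
  2x + 3y + s1 = 27
  y + s2 = 13
  x + s3 = 12
  x + y + s4 = 17
  x, y, s1, s2, s3, s4 ≥ 0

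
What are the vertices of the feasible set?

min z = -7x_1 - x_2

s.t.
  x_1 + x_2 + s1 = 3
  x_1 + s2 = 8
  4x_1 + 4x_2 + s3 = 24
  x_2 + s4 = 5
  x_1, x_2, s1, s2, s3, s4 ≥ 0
Each vertex is the intersection of two constraint boundaries that also satisfies all remaining constraints:
  x_1 = 0 and x_2 = 0 → (0, 0)
  x_1 + x_2 = 3 and x_2 = 0 → (3, 0)
  x_1 + x_2 = 3 and x_1 = 0 → (0, 3)

Vertices: (0, 0), (3, 0), (0, 3)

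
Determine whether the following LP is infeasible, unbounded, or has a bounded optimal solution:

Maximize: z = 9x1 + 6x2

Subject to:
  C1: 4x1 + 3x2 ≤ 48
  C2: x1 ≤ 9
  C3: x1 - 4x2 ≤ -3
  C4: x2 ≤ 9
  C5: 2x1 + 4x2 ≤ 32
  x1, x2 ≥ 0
The point (9, 3.5) satisfies every constraint, so the LP is feasible; the constraints give x1 ≤ 9 and x2 ≤ 9, which with x1, x2 ≥ 0 keep the feasible region inside a bounded box. A feasible, bounded LP attains a finite optimum at a vertex.

Evaluating z = 9x1 + 6x2 at each vertex:
  (0, 0.75): z = 4.5
  (9, 3): z = 99
  (9, 3.5): z = 102
  (0, 8): z = 48

Bounded optimum: z* = 102 at (9, 3.5).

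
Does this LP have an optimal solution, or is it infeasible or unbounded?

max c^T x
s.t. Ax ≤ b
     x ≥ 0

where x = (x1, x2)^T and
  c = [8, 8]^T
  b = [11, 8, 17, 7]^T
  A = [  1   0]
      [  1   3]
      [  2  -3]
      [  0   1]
The point (8, 0) satisfies every constraint, so the LP is feasible; the constraints give x1 ≤ 11 and x2 ≤ 7, which with x1, x2 ≥ 0 keep the feasible region inside a bounded box. A feasible, bounded LP attains a finite optimum at a vertex.

Evaluating z = 8x1 + 8x2 at each vertex:
  (0, 0): z = 0
  (8, 0): z = 64
  (0, 2.667): z = 21.33

Bounded optimum: z* = 64 at (8, 0).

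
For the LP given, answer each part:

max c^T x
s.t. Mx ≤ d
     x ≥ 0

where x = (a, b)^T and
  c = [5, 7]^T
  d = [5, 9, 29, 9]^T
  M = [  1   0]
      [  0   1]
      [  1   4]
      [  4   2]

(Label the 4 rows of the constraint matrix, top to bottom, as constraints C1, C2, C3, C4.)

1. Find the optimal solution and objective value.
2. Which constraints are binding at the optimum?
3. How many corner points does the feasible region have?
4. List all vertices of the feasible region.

1. a = 0, b = 4.5, z = 31.5
2. C4, a ≥ 0
3. 3
4. (0, 0), (2.25, 0), (0, 4.5)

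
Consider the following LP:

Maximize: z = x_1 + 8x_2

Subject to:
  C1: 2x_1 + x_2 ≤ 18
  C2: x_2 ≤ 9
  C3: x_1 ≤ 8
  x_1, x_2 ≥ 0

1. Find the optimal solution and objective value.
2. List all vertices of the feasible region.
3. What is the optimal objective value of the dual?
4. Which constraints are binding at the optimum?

1. x_1 = 4.5, x_2 = 9, z = 76.5
2. (0, 0), (8, 0), (8, 2), (4.5, 9), (0, 9)
3. 76.5 (by strong duality, equal to the primal optimum)
4. C1, C2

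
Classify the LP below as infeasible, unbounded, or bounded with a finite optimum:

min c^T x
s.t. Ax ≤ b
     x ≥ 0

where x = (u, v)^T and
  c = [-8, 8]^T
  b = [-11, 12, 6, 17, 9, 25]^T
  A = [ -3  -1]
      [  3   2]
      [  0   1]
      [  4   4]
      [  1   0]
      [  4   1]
The point (4, 0) satisfies every constraint, so the LP is feasible; the constraints give u ≤ 9 and v ≤ 6, which with u, v ≥ 0 keep the feasible region inside a bounded box. A feasible, bounded LP attains a finite optimum at a vertex.

Evaluating z = -8u + 8v at each vertex:
  (3.667, 0): z = -29.33
  (4, 0): z = -32
  (3.5, 0.75): z = -22
  (3.375, 0.875): z = -20

Feasible with finite optimum z* = -32 at (4, 0).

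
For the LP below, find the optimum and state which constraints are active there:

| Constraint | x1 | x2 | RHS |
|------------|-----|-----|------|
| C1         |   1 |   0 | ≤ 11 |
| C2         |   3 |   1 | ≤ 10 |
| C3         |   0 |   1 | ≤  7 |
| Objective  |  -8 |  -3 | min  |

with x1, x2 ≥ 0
Optimal: x1 = 1, x2 = 7
Binding: C2, C3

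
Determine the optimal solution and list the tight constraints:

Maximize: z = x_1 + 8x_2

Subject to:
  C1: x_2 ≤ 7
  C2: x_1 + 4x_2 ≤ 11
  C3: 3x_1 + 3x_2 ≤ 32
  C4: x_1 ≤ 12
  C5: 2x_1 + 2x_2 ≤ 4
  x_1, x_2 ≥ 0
Optimal: x_1 = 0, x_2 = 2
Binding: C5, x_1 ≥ 0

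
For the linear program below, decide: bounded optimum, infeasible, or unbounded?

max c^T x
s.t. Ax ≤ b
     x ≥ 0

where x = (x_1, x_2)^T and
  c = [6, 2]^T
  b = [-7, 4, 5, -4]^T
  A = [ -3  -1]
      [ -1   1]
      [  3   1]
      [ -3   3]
One constraint requires 3x_1 + x_2 ≤ 5, while the constraint -3x_1 - x_2 ≤ -7 is equivalent to 3x_1 + x_2 ≥ 7. Together they would need 7 ≤ 3x_1 + x_2 ≤ 5, which is impossible since 7 > 5. No point satisfies all constraints.

The feasible region is empty; the LP is infeasible.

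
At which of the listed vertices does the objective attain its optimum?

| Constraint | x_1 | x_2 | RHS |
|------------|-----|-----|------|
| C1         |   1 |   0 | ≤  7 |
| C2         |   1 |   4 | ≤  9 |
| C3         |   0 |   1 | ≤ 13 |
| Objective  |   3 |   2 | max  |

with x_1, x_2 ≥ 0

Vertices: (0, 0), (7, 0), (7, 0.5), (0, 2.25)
(7, 0.5) with z = 22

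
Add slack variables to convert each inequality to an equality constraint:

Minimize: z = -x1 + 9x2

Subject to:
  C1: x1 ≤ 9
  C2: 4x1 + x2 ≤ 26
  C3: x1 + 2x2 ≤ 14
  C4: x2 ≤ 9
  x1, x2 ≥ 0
min z = -x1 + 9x2

s.t.
  x1 + s1 = 9
  4x1 + x2 + s2 = 26
  x1 + 2x2 + s3 = 14
  x2 + s4 = 9
  x1, x2, s1, s2, s3, s4 ≥ 0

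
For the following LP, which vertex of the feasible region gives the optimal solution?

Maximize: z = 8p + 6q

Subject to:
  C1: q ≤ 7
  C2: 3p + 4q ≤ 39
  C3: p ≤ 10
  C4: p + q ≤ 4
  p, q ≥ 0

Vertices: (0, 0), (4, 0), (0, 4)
(4, 0) with z = 32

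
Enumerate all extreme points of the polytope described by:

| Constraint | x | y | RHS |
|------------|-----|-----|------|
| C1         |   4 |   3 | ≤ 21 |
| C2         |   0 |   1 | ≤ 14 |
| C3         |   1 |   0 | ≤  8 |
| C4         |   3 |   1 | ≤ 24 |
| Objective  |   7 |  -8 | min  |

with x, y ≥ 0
Each vertex is the intersection of two constraint boundaries that also satisfies all remaining constraints:
  x = 0 and y = 0 → (0, 0)
  4x + 3y = 21 and y = 0 → (5.25, 0)
  4x + 3y = 21 and x = 0 → (0, 7)

Vertices: (0, 0), (5.25, 0), (0, 7)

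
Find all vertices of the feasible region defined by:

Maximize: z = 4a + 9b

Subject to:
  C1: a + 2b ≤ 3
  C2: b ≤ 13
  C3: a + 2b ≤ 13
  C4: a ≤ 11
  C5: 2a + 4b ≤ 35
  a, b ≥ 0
Each vertex is the intersection of two constraint boundaries that also satisfies all remaining constraints:
  a = 0 and b = 0 → (0, 0)
  a + 2b = 3 and b = 0 → (3, 0)
  a + 2b = 3 and a = 0 → (0, 1.5)

Vertices: (0, 0), (3, 0), (0, 1.5)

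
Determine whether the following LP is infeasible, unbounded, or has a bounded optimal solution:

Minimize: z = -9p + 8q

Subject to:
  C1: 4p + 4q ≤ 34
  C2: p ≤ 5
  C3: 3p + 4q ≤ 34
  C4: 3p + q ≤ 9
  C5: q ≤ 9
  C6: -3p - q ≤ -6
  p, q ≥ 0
The point (3, 0) satisfies every constraint, so the LP is feasible; the constraints give p ≤ 5 and q ≤ 9, which with p, q ≥ 0 keep the feasible region inside a bounded box. A feasible, bounded LP attains a finite optimum at a vertex.

Evaluating z = -9p + 8q at each vertex:
  (2, 0): z = -18
  (3, 0): z = -27
  (0.25, 8.25): z = 63.75
  (0, 8.5): z = 68
  (0, 6): z = 48

Bounded optimum: z* = -27 at (3, 0).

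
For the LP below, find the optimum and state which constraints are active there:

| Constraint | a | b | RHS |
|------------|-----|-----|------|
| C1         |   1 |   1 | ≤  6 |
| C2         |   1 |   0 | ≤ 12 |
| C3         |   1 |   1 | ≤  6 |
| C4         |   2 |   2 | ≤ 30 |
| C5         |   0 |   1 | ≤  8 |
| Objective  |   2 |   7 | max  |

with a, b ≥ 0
Optimal: a = 0, b = 6
Slack at optimum:
  C1: slack = 0 (binding)
  C2: slack = 12
  C3: slack = 0 (binding)
  C4: slack = 18
  C5: slack = 2
  a ≥ 0: a = 0 (binding)
  b ≥ 0: b = 6
Binding constraints: C1, C3, a ≥ 0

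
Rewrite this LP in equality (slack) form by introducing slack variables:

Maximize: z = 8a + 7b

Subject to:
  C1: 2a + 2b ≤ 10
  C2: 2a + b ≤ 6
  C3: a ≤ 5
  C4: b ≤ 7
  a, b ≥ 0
max z = 8a + 7b

s.t.
  2a + 2b + s1 = 10
  2a + b + s2 = 6
  a + s3 = 5
  b + s4 = 7
  a, b, s1, s2, s3, s4 ≥ 0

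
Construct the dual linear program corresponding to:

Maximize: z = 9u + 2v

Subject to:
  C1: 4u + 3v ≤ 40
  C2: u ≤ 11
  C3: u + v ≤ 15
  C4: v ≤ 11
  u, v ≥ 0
Minimize: z = 40y1 + 11y2 + 15y3 + 11y4

Subject to:
  C1: -4y1 - y2 - y3 ≤ -9
  C2: -3y1 - y3 - y4 ≤ -2
  y1, y2, y3, y4 ≥ 0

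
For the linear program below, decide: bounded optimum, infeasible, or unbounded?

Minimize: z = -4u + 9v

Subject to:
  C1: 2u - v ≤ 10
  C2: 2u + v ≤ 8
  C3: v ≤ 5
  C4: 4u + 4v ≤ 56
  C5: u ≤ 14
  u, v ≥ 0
The point (4, 0) satisfies every constraint, so the LP is feasible; the constraints give u ≤ 14 and v ≤ 5, which with u, v ≥ 0 keep the feasible region inside a bounded box. A feasible, bounded LP attains a finite optimum at a vertex.

Evaluating z = -4u + 9v at each vertex:
  (0, 0): z = 0
  (4, 0): z = -16
  (1.5, 5): z = 39
  (0, 5): z = 45

The LP has an optimal solution: (4, 0) with z = -16.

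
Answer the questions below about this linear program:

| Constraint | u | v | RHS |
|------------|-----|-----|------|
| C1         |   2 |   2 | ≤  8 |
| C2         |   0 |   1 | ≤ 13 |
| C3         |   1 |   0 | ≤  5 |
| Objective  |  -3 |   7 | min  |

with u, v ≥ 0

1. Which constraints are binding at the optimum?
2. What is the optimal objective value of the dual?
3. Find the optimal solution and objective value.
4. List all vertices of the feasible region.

1. C1, v ≥ 0
2. -12 (by strong duality, equal to the primal optimum)
3. u = 4, v = 0, z = -12
4. (0, 0), (4, 0), (0, 4)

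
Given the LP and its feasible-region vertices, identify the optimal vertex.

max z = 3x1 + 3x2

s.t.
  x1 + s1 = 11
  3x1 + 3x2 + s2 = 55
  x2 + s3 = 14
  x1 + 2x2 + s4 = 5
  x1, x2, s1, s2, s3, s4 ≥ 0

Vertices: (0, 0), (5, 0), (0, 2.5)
(5, 0) with z = 15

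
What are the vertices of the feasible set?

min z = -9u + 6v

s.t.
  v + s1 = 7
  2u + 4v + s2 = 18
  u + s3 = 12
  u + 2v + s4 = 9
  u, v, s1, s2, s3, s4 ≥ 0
Each vertex is the intersection of two constraint boundaries that also satisfies all remaining constraints:
  u = 0 and v = 0 → (0, 0)
  2u + 4v = 18 and v = 0 → (9, 0)
  2u + 4v = 18 and u = 0 → (0, 4.5)

Vertices: (0, 0), (9, 0), (0, 4.5)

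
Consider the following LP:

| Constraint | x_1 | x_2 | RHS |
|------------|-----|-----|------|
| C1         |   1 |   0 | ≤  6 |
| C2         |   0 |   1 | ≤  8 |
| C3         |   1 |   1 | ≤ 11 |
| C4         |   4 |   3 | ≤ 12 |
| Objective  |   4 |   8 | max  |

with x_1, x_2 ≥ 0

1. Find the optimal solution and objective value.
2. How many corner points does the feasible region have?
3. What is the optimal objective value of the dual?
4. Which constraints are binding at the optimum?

1. x_1 = 0, x_2 = 4, z = 32
2. 3
3. 32 (by strong duality, equal to the primal optimum)
4. C4, x_1 ≥ 0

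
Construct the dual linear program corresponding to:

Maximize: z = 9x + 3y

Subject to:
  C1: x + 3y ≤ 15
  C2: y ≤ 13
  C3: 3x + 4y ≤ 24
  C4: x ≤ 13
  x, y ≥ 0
Minimize: z = 15y1 + 13y2 + 24y3 + 13y4

Subject to:
  C1: -y1 - 3y3 - y4 ≤ -9
  C2: -3y1 - y2 - 4y3 ≤ -3
  y1, y2, y3, y4 ≥ 0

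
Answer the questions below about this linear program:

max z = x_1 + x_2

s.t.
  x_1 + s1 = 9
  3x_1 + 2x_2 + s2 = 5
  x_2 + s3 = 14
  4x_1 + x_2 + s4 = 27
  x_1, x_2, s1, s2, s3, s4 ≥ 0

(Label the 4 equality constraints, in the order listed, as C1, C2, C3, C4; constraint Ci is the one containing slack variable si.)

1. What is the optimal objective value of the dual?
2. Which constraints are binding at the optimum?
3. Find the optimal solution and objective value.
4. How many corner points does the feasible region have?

1. 2.5 (by strong duality, equal to the primal optimum)
2. C2, x_1 ≥ 0
3. x_1 = 0, x_2 = 2.5, z = 2.5
4. 3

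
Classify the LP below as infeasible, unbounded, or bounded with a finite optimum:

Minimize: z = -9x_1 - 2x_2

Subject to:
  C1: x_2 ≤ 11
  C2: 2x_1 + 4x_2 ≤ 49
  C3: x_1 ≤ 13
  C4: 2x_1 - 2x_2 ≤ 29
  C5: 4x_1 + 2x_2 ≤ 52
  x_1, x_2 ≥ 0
The point (13, 0) satisfies every constraint, so the LP is feasible; the constraints give x_1 ≤ 13 and x_2 ≤ 11, which with x_1, x_2 ≥ 0 keep the feasible region inside a bounded box. A feasible, bounded LP attains a finite optimum at a vertex.

Evaluating z = -9x_1 - 2x_2 at each vertex:
  (0, 0): z = 0
  (13, 0): z = -117
  (9.167, 7.667): z = -97.83
  (2.5, 11): z = -44.5
  (0, 11): z = -22

The LP has an optimal solution: (13, 0) with z = -117.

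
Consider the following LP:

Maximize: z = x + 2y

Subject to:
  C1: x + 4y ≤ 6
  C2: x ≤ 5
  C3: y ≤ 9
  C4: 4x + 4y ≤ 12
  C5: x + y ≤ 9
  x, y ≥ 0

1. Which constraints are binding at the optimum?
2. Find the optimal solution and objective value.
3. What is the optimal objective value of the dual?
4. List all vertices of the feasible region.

1. C1, C4
2. x = 2, y = 1, z = 4
3. 4 (by strong duality, equal to the primal optimum)
4. (0, 0), (3, 0), (2, 1), (0, 1.5)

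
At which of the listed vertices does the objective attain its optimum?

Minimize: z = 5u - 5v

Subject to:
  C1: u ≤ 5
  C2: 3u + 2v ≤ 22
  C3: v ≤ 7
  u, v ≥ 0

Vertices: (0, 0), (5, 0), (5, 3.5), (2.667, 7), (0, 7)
Evaluating z = 5u - 5v at each vertex:
  (0, 0): z = 0
  (5, 0): z = 25
  (5, 3.5): z = 7.5
  (2.667, 7): z = -21.67
  (0, 7): z = -35

The smallest value is z = -35, attained at (0, 7).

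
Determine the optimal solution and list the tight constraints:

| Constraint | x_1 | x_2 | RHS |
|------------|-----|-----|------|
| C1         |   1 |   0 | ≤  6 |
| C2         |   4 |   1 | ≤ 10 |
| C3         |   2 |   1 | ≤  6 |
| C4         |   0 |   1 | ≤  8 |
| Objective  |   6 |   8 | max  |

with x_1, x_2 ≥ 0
Optimal: x_1 = 0, x_2 = 6
Slack at optimum:
  C1: slack = 6
  C2: slack = 4
  C3: slack = 0 (binding)
  C4: slack = 2
  x_1 ≥ 0: x_1 = 0 (binding)
  x_2 ≥ 0: x_2 = 6
Binding constraints: C3, x_1 ≥ 0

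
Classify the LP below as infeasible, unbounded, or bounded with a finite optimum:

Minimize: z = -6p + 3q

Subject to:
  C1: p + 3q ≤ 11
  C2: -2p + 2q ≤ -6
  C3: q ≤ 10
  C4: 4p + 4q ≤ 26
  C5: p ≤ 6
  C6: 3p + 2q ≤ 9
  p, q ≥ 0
The point (3, 0) satisfies every constraint, so the LP is feasible; the constraints give p ≤ 6 and q ≤ 10, which with p, q ≥ 0 keep the feasible region inside a bounded box. A feasible, bounded LP attains a finite optimum at a vertex.

Evaluating z = -6p + 3q at each vertex:
  (3, 0): z = -18

Bounded optimum: z* = -18 at (3, 0).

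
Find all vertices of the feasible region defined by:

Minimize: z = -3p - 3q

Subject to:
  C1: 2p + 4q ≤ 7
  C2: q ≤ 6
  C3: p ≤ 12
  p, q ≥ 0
Each vertex is the intersection of two constraint boundaries that also satisfies all remaining constraints:
  p = 0 and q = 0 → (0, 0)
  2p + 4q = 7 and q = 0 → (3.5, 0)
  2p + 4q = 7 and p = 0 → (0, 1.75)

Vertices: (0, 0), (3.5, 0), (0, 1.75)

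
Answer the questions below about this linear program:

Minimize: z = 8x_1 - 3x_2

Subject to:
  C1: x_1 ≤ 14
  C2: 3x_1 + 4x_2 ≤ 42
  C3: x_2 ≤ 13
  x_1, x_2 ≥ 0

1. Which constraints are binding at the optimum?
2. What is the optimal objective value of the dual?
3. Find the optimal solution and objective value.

1. C2, x_1 ≥ 0
2. -31.5 (by strong duality, equal to the primal optimum)
3. x_1 = 0, x_2 = 10.5, z = -31.5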